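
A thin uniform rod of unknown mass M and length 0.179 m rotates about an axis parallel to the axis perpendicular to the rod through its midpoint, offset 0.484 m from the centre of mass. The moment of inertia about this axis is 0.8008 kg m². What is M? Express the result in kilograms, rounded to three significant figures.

3.38

I = I_cm + Md² = (1/12)ML² + Md² = M·[0.0833333·(0.179)² + (0.484)²] = M·0.23693.
So M = 0.8008 / 0.23693 = 3.38 kg.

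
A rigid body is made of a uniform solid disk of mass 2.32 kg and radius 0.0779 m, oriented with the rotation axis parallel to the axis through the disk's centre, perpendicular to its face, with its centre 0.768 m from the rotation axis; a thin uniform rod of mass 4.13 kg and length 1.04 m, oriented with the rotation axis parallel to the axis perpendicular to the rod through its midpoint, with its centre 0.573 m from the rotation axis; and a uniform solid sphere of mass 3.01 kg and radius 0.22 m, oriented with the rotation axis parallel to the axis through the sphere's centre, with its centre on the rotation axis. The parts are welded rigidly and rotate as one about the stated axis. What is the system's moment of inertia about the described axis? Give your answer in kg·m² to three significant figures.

Solid disk: I_cm = (1/2)MR² = (1/2)(2.32)(0.0779)² = 0.0070394 kg·m²; centre at d = 0.768 m, so the parallel axis theorem gives I = 0.0070394 + (2.32)(0.768)² = 1.3754 kg·m².
Thin rod: I_cm = (1/12)ML² = (1/12)(4.13)(1.04)² = 0.37225 kg·m²; centre at d = 0.573 m, so the parallel axis theorem gives I = 0.37225 + (4.13)(0.573)² = 1.7282 kg·m².
Solid sphere: I_cm = (2/5)MR² = (2/5)(3.01)(0.22)² = 0.058274 kg·m²; axis through the centre, so I = 0.058274 kg·m².
Total I = 1.3754 + 1.7282 + 0.058274 = 3.162 kg·m².

3.16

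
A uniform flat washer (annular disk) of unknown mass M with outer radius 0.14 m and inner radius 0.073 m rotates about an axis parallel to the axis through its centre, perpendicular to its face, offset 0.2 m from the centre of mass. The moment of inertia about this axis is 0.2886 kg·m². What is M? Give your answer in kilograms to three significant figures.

5.50

I = I_cm + Md² = (1/2)M(R²+r²) + Md² = M·[0.5·[(0.14)² + (0.073)²] + (0.2)²] = M·0.052465.
So M = 0.2886 / 0.052465 = 5.5009 kg.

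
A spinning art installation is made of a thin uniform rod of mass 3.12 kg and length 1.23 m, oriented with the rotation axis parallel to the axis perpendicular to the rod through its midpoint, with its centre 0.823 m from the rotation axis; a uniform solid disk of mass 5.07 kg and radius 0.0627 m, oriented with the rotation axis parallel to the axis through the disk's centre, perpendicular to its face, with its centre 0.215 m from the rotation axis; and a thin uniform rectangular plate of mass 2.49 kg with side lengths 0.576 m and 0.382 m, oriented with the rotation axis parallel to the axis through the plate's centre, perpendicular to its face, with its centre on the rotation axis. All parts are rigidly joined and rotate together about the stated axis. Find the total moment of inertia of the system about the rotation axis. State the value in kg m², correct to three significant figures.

Thin rod: I_cm = (1/12)ML² = (1/12)(3.12)(1.23)² = 0.39335 kg m²; centre at d = 0.823 m, so the parallel axis theorem gives I = 0.39335 + (3.12)(0.823)² = 2.5066 kg m².
Solid disk: I_cm = (1/2)MR² = (1/2)(5.07)(0.0627)² = 0.0099658 kg m²; centre at d = 0.215 m, so the parallel axis theorem gives I = 0.0099658 + (5.07)(0.215)² = 0.24433 kg m².
Rectangular plate: I_cm = (1/12)M(a²+b²) = (1/12)(2.49)[(0.576)² + (0.382)²] = 0.099123 kg m²; axis through the centre, so I = 0.099123 kg m².
Total I = 2.5066 + 0.24433 + 0.099123 = 2.8501 kg m².

2.85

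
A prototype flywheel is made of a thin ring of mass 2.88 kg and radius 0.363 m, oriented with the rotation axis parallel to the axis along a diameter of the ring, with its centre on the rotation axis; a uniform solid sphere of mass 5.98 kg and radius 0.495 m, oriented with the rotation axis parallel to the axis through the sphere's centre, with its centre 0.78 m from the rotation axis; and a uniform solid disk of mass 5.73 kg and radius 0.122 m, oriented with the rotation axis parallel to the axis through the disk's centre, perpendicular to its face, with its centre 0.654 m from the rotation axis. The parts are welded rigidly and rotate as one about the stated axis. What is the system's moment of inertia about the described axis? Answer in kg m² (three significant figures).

Thin ring: I_cm = (1/2)MR² = (1/2)(2.88)(0.363)² = 0.18975 kg m²; axis through the centre, so I = 0.18975 kg m².
Solid sphere: I_cm = (2/5)MR² = (2/5)(5.98)(0.495)² = 0.5861 kg m²; centre at d = 0.78 m, so the parallel axis theorem gives I = 0.5861 + (5.98)(0.78)² = 4.2243 kg m².
Solid disk: I_cm = (1/2)MR² = (1/2)(5.73)(0.122)² = 0.042643 kg m²; centre at d = 0.654 m, so the parallel axis theorem gives I = 0.042643 + (5.73)(0.654)² = 2.4935 kg m².
Total I = 0.18975 + 4.2243 + 2.4935 = 6.9075 kg m².

6.91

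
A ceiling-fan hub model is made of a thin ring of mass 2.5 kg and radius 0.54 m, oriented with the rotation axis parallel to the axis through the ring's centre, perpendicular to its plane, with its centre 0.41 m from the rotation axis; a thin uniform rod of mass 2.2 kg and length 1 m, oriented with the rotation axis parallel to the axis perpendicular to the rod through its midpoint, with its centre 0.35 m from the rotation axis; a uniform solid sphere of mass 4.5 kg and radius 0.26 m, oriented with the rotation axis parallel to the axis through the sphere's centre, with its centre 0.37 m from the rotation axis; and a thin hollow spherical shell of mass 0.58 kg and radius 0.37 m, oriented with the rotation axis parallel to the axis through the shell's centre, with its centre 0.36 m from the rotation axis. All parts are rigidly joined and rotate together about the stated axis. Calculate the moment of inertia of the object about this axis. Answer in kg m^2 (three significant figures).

Thin ring: I_cm = MR² = (2.5)(0.54)² = 0.729 kg m^2; centre at d = 0.41 m, so the parallel axis theorem gives I = 0.729 + (2.5)(0.41)² = 1.1492 kg m^2.
Thin rod: I_cm = (1/12)ML² = (1/12)(2.2)(1)² = 0.18333 kg m^2; centre at d = 0.35 m, so the parallel axis theorem gives I = 0.18333 + (2.2)(0.35)² = 0.45283 kg m^2.
Solid sphere: I_cm = (2/5)MR² = (2/5)(4.5)(0.26)² = 0.12168 kg m^2; centre at d = 0.37 m, so the parallel axis theorem gives I = 0.12168 + (4.5)(0.37)² = 0.73773 kg m^2.
Spherical shell: I_cm = (2/3)MR² = (2/3)(0.58)(0.37)² = 0.052935 kg m^2; centre at d = 0.36 m, so the parallel axis theorem gives I = 0.052935 + (0.58)(0.36)² = 0.1281 kg m^2.
Total I = 1.1492 + 0.45283 + 0.73773 + 0.1281 = 2.4679 kg m^2.

2.47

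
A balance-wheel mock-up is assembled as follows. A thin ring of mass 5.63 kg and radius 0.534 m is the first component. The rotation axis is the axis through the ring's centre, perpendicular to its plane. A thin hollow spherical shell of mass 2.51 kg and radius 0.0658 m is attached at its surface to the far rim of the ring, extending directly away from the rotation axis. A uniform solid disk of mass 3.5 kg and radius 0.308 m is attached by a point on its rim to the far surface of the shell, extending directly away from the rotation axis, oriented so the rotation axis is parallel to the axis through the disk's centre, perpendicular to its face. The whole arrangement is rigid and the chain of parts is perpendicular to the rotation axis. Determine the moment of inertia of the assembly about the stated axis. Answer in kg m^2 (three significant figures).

Thin ring: I_cm = MR² = (5.63)(0.534)² = 1.6054 kg m^2; axis through the centre, so I = 1.6054 kg m^2.
Spherical shell: I_cm = (2/3)MR² = (2/3)(2.51)(0.0658)² = 0.0072449 kg m^2; centre at d = 0.534 + 0.0658 = 0.5998 m, so I = I_cm + Md² gives I = 0.0072449 + (2.51)(0.5998)² = 0.91024 kg m^2.
Solid disk: I_cm = (1/2)MR² = (1/2)(3.5)(0.308)² = 0.16601 kg m^2; centre at d = 0.534 + 0.0658 + 0.0658 + 0.308 = 0.9736 m, so I = I_cm + Md² gives I = 0.16601 + (3.5)(0.9736)² = 3.4837 kg m^2.
Total I = 1.6054 + 0.91024 + 3.4837 = 5.9993 kg m^2.

6.00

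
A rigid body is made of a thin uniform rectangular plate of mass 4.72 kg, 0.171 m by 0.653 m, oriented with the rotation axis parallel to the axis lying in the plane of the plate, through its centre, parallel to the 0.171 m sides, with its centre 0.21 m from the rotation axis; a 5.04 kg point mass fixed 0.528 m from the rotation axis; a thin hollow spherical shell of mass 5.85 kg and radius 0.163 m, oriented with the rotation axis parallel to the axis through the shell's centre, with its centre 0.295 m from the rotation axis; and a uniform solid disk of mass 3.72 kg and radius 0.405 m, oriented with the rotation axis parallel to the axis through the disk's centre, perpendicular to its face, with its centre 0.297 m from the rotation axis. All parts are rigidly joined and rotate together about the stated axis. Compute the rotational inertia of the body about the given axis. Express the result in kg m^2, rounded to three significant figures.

Rectangular plate: I_cm = (1/12)Mb² = (1/12)(4.72)(0.653)² = 0.16772 kg m^2; centre at d = 0.21 m, so the parallel axis theorem gives I = 0.16772 + (4.72)(0.21)² = 0.37587 kg m^2.
Point mass: I_cm = 0; centre at d = 0.528 m, so the parallel axis theorem gives I = 0 + (5.04)(0.528)² = 1.4051 kg m^2.
Spherical shell: I_cm = (2/3)MR² = (2/3)(5.85)(0.163)² = 0.10362 kg m^2; centre at d = 0.295 m, so the parallel axis theorem gives I = 0.10362 + (5.85)(0.295)² = 0.61272 kg m^2.
Solid disk: I_cm = (1/2)MR² = (1/2)(3.72)(0.405)² = 0.30509 kg m^2; centre at d = 0.297 m, so the parallel axis theorem gives I = 0.30509 + (3.72)(0.297)² = 0.63322 kg m^2.
Total I = 0.37587 + 1.4051 + 0.61272 + 0.63322 = 3.0269 kg m^2.

3.03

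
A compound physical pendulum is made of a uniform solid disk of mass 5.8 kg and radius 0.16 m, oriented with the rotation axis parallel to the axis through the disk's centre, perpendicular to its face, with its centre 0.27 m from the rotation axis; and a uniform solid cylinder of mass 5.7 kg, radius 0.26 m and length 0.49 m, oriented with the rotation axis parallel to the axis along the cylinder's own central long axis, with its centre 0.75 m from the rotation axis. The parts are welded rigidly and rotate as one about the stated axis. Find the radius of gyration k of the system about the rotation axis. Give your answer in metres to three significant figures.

0.582

Solid disk: I_cm = (1/2)MR² = (1/2)(5.8)(0.16)² = 0.07424 kg m^2; centre at d = 0.27 m, so I = I_cm + Md² gives I = 0.07424 + (5.8)(0.27)² = 0.49706 kg m^2.
Solid cylinder: I_cm = (1/2)MR² = (1/2)(5.7)(0.26)² = 0.19266 kg m^2; centre at d = 0.75 m, so I = I_cm + Md² gives I = 0.19266 + (5.7)(0.75)² = 3.3989 kg m^2.
Total I = 3.896 kg m^2; total mass M = 11.5 kg.
k = √(I/M) = √(3.896/11.5) = 0.58205 m.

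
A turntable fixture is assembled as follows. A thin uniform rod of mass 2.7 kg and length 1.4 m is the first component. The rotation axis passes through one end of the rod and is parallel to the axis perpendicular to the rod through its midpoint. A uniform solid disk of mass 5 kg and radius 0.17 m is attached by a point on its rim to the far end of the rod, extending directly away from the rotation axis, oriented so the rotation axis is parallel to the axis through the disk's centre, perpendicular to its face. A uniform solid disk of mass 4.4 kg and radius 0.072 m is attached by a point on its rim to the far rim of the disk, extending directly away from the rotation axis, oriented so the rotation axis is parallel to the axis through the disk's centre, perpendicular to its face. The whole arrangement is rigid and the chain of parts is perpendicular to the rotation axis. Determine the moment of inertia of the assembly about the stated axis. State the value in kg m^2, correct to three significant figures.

Thin rod: I_cm = (1/12)ML² = (1/12)(2.7)(1.4)² = 0.441 kg m^2; centre at d = 0.7 m, so I = I_cm + Md² gives I = 0.441 + (2.7)(0.7)² = 1.764 kg m^2.
Solid disk: I_cm = (1/2)MR² = (1/2)(5)(0.17)² = 0.07225 kg m^2; centre at d = 0.7 + 0.7 + 0.17 = 1.57 m, so I = I_cm + Md² gives I = 0.07225 + (5)(1.57)² = 12.397 kg m^2.
Solid disk: I_cm = (1/2)MR² = (1/2)(4.4)(0.072)² = 0.011405 kg m^2; centre at d = 0.7 + 0.7 + 0.17 + 0.17 + 0.072 = 1.812 m, so I = I_cm + Md² gives I = 0.011405 + (4.4)(1.812)² = 14.458 kg m^2.
Total I = 1.764 + 12.397 + 14.458 = 28.619 kg m^2.

28.6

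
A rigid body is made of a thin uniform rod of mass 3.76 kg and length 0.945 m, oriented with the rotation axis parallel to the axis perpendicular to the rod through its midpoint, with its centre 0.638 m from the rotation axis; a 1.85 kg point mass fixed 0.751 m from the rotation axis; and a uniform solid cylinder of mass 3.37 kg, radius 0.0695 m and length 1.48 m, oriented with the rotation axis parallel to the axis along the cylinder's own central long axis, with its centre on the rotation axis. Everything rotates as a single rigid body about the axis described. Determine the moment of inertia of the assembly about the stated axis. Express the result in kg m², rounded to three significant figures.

2.86

Thin rod: I_cm = (1/12)ML² = (1/12)(3.76)(0.945)² = 0.27981 kg m²; centre at d = 0.638 m, so I = I_cm + Md² gives I = 0.27981 + (3.76)(0.638)² = 1.8103 kg m².
Point mass: I_cm = 0; centre at d = 0.751 m, so I = I_cm + Md² gives I = 0 + (1.85)(0.751)² = 1.0434 kg m².
Solid cylinder: I_cm = (1/2)MR² = (1/2)(3.37)(0.0695)² = 0.008139 kg m²; axis through the centre, so I = 0.008139 kg m².
Total I = 1.8103 + 1.0434 + 0.008139 = 2.8618 kg m².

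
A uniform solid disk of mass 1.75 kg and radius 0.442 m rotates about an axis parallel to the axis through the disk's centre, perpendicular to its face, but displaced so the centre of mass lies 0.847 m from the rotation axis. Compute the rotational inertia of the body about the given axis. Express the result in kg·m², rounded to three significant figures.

I_cm = (1/2)MR² = (1/2)(1.75)(0.442)² = 0.17094 kg·m²; centre at d = 0.847 m, so I = I_cm + Md² gives I = 0.17094 + (1.75)(0.847)² = 1.4264 kg·m².

1.43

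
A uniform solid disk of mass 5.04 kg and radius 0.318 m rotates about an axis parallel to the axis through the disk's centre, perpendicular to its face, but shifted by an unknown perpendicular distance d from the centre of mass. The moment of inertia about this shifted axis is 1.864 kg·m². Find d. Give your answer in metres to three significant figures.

About the centre-of-mass axis, I_cm = (1/2)MR² = (1/2)(5.04)(0.318)² = 0.25483 kg·m².
Parallel axis theorem: I = I_cm + Md², so Md² = 1.864 − 0.25483 = 1.6092 kg·m².
d = √(1.6092 / 5.04) = 0.56505 m.

0.565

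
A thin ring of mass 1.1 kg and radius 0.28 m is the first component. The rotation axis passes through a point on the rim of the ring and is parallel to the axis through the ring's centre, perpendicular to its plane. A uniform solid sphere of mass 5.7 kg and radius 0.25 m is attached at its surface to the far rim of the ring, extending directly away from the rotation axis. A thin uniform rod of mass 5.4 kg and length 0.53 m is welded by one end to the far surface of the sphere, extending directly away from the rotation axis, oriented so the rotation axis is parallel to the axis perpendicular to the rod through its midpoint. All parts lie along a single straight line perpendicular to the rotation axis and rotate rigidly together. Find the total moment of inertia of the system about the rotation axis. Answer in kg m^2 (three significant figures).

Thin ring: I_cm = MR² = (1.1)(0.28)² = 0.08624 kg m^2; centre at d = 0.28 m, so I = I_cm + Md² gives I = 0.08624 + (1.1)(0.28)² = 0.17248 kg m^2.
Solid sphere: I_cm = (2/5)MR² = (2/5)(5.7)(0.25)² = 0.1425 kg m^2; centre at d = 0.28 + 0.28 + 0.25 = 0.81 m, so I = I_cm + Md² gives I = 0.1425 + (5.7)(0.81)² = 3.8823 kg m^2.
Thin rod: I_cm = (1/12)ML² = (1/12)(5.4)(0.53)² = 0.12641 kg m^2; centre at d = 0.28 + 0.28 + 0.25 + 0.25 + 0.265 = 1.325 m, so I = I_cm + Md² gives I = 0.12641 + (5.4)(1.325)² = 9.6068 kg m^2.
Total I = 0.17248 + 3.8823 + 9.6068 = 13.662 kg m^2.

13.7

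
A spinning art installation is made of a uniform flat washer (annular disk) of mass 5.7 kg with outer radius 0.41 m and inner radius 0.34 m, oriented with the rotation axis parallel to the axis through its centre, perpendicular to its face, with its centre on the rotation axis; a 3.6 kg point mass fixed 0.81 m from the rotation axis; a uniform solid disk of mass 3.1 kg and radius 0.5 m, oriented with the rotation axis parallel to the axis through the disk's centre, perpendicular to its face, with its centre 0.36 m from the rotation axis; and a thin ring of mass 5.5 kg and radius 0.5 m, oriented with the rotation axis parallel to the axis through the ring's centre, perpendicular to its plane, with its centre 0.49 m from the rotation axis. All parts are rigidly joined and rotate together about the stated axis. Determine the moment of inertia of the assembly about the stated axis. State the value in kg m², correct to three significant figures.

6.66

Annular disk: I_cm = (1/2)M(R²+r²) = (1/2)(5.7)[(0.41)² + (0.34)²] = 0.80855 kg m²; axis through the centre, so I = 0.80855 kg m².
Point mass: I_cm = 0; centre at d = 0.81 m, so I = I_cm + Md² gives I = 0 + (3.6)(0.81)² = 2.362 kg m².
Solid disk: I_cm = (1/2)MR² = (1/2)(3.1)(0.5)² = 0.3875 kg m²; centre at d = 0.36 m, so I = I_cm + Md² gives I = 0.3875 + (3.1)(0.36)² = 0.78926 kg m².
Thin ring: I_cm = MR² = (5.5)(0.5)² = 1.375 kg m²; centre at d = 0.49 m, so I = I_cm + Md² gives I = 1.375 + (5.5)(0.49)² = 2.6955 kg m².
Total I = 0.80855 + 2.362 + 0.78926 + 2.6955 = 6.6553 kg m².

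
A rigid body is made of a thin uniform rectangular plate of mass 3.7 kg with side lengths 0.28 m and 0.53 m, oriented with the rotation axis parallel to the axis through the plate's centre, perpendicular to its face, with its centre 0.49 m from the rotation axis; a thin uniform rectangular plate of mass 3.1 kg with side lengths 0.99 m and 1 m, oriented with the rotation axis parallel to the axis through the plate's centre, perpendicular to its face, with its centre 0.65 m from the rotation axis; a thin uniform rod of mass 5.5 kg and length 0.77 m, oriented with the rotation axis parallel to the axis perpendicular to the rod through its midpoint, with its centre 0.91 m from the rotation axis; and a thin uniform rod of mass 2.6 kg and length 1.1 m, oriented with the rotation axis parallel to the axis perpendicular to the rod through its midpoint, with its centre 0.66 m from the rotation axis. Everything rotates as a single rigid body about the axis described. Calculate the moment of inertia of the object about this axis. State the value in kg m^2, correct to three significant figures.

9.04

Rectangular plate: I_cm = (1/12)M(a²+b²) = (1/12)(3.7)[(0.28)² + (0.53)²] = 0.11078 kg m^2; centre at d = 0.49 m, so I = I_cm + Md² gives I = 0.11078 + (3.7)(0.49)² = 0.99915 kg m^2.
Rectangular plate: I_cm = (1/12)M(a²+b²) = (1/12)(3.1)[(0.99)² + (1)²] = 0.51153 kg m^2; centre at d = 0.65 m, so I = I_cm + Md² gives I = 0.51153 + (3.1)(0.65)² = 1.8213 kg m^2.
Thin rod: I_cm = (1/12)ML² = (1/12)(5.5)(0.77)² = 0.27175 kg m^2; centre at d = 0.91 m, so I = I_cm + Md² gives I = 0.27175 + (5.5)(0.91)² = 4.8263 kg m^2.
Thin rod: I_cm = (1/12)ML² = (1/12)(2.6)(1.1)² = 0.26217 kg m^2; centre at d = 0.66 m, so I = I_cm + Md² gives I = 0.26217 + (2.6)(0.66)² = 1.3947 kg m^2.
Total I = 0.99915 + 1.8213 + 4.8263 + 1.3947 = 9.0415 kg m^2.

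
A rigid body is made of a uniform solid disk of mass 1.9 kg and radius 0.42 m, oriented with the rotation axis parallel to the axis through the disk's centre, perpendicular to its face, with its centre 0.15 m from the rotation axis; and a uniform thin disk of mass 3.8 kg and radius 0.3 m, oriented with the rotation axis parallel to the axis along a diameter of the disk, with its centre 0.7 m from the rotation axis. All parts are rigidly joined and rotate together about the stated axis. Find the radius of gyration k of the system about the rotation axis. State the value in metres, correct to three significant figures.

0.615

Solid disk: I_cm = (1/2)MR² = (1/2)(1.9)(0.42)² = 0.16758 kg·m²; centre at d = 0.15 m, so I = I_cm + Md² gives I = 0.16758 + (1.9)(0.15)² = 0.21033 kg·m².
Thin disk: I_cm = (1/4)MR² = (1/4)(3.8)(0.3)² = 0.0855 kg·m²; centre at d = 0.7 m, so I = I_cm + Md² gives I = 0.0855 + (3.8)(0.7)² = 1.9475 kg·m².
Total I = 2.1578 kg·m²; total mass M = 5.7 kg.
k = √(I/M) = √(2.1578/5.7) = 0.61528 m.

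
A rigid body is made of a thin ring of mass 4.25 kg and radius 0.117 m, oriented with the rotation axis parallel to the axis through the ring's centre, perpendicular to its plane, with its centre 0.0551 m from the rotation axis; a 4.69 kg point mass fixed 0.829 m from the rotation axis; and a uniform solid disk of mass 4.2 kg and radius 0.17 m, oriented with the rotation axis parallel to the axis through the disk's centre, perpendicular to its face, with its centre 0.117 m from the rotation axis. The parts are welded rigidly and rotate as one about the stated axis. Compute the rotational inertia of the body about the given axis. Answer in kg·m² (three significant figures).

3.41

Thin ring: I_cm = MR² = (4.25)(0.117)² = 0.058178 kg·m²; centre at d = 0.0551 m, so I = I_cm + Md² gives I = 0.058178 + (4.25)(0.0551)² = 0.071081 kg·m².
Point mass: I_cm = 0; centre at d = 0.829 m, so I = I_cm + Md² gives I = 0 + (4.69)(0.829)² = 3.2232 kg·m².
Solid disk: I_cm = (1/2)MR² = (1/2)(4.2)(0.17)² = 0.06069 kg·m²; centre at d = 0.117 m, so I = I_cm + Md² gives I = 0.06069 + (4.2)(0.117)² = 0.11818 kg·m².
Total I = 0.071081 + 3.2232 + 0.11818 = 3.4124 kg·m².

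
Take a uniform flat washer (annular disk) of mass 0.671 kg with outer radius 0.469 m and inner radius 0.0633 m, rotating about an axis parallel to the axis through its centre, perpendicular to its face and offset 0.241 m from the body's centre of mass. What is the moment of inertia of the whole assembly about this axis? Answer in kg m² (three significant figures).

I_cm = (1/2)M(R²+r²) = (1/2)(0.671)[(0.469)² + (0.0633)²] = 0.075141 kg m²; centre at d = 0.241 m, so I = I_cm + Md² gives I = 0.075141 + (0.671)(0.241)² = 0.11411 kg m².

0.114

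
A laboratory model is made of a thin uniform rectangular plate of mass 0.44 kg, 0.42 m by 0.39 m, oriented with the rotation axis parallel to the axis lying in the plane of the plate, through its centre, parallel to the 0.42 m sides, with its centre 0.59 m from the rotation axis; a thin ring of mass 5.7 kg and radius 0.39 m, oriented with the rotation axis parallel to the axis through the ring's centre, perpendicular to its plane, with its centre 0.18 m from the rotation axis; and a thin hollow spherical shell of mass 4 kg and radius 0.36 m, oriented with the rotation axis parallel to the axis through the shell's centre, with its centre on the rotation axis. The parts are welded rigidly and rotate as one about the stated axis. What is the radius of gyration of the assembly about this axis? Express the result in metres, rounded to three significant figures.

Rectangular plate: I_cm = (1/12)Mb² = (1/12)(0.44)(0.39)² = 0.005577 kg m^2; centre at d = 0.59 m, so the parallel axis theorem gives I = 0.005577 + (0.44)(0.59)² = 0.15874 kg m^2.
Thin ring: I_cm = MR² = (5.7)(0.39)² = 0.86697 kg m^2; centre at d = 0.18 m, so the parallel axis theorem gives I = 0.86697 + (5.7)(0.18)² = 1.0517 kg m^2.
Spherical shell: I_cm = (2/3)MR² = (2/3)(4)(0.36)² = 0.3456 kg m^2; axis through the centre, so I = 0.3456 kg m^2.
Total I = 1.556 kg m^2; total mass M = 10.14 kg.
k = √(I/M) = √(1.556/10.14) = 0.39173 m.

0.392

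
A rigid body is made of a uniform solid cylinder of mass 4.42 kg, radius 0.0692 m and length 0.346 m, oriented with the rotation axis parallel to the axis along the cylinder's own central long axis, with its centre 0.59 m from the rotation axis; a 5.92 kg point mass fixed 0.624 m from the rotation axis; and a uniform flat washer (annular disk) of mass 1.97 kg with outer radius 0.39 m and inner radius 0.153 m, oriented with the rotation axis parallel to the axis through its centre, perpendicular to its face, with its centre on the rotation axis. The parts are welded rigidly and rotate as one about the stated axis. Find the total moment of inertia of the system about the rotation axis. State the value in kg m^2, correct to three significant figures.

4.03

Solid cylinder: I_cm = (1/2)MR² = (1/2)(4.42)(0.0692)² = 0.010583 kg m^2; centre at d = 0.59 m, so the parallel axis theorem gives I = 0.010583 + (4.42)(0.59)² = 1.5492 kg m^2.
Point mass: I_cm = 0; centre at d = 0.624 m, so the parallel axis theorem gives I = 0 + (5.92)(0.624)² = 2.3051 kg m^2.
Annular disk: I_cm = (1/2)M(R²+r²) = (1/2)(1.97)[(0.39)² + (0.153)²] = 0.17288 kg m^2; axis through the centre, so I = 0.17288 kg m^2.
Total I = 1.5492 + 2.3051 + 0.17288 = 4.0272 kg m^2.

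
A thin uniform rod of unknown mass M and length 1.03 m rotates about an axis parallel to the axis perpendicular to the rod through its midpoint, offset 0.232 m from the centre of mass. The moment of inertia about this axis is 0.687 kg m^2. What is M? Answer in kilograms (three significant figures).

I = I_cm + Md² = (1/12)ML² + Md² = M·[0.0833333·(1.03)² + (0.232)²] = M·0.14223.
So M = 0.687 / 0.14223 = 4.8301 kg.

4.83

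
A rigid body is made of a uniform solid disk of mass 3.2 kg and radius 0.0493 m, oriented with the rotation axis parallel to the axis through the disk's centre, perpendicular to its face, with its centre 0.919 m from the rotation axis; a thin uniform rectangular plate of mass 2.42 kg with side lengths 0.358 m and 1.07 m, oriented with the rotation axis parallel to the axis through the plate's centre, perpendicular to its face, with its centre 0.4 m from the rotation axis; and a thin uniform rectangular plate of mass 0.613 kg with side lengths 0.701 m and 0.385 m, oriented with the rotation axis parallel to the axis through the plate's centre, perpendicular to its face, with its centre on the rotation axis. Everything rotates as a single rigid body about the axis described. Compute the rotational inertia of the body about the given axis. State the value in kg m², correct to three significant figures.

Solid disk: I_cm = (1/2)MR² = (1/2)(3.2)(0.0493)² = 0.0038888 kg m²; centre at d = 0.919 m, so I = I_cm + Md² gives I = 0.0038888 + (3.2)(0.919)² = 2.7065 kg m².
Rectangular plate: I_cm = (1/12)M(a²+b²) = (1/12)(2.42)[(0.358)² + (1.07)²] = 0.25673 kg m²; centre at d = 0.4 m, so I = I_cm + Md² gives I = 0.25673 + (2.42)(0.4)² = 0.64393 kg m².
Rectangular plate: I_cm = (1/12)M(a²+b²) = (1/12)(0.613)[(0.701)² + (0.385)²] = 0.032674 kg m²; axis through the centre, so I = 0.032674 kg m².
Total I = 2.7065 + 0.64393 + 0.032674 = 3.3831 kg m².

3.38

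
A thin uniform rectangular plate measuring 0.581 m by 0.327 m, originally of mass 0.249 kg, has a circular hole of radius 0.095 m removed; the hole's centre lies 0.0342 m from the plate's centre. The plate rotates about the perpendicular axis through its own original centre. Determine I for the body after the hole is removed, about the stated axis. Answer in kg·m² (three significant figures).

0.00901

Unpierced body about its centre: I₀ = (1/12)M(a²+b²) = (1/12)(0.249)[(0.581)² + (0.327)²] = 0.0092232 kg·m².
The removed disk has mass m = M·πr²/(ab) = (0.249)·π(0.095)²/(0.581·0.327) = 0.03716 kg (same uniform areal density).
Its moment of inertia about the rotation axis (parallel-axis theorem): I_hole = (1/2)mr² + md² = (1/2)(0.03716)(0.095)² + (0.03716)(0.0342)² = 0.00021115 kg·m².
Treating the hole as negative mass, I = I₀ − I_hole = 0.0092232 − 0.00021115 = 0.009012 kg·m².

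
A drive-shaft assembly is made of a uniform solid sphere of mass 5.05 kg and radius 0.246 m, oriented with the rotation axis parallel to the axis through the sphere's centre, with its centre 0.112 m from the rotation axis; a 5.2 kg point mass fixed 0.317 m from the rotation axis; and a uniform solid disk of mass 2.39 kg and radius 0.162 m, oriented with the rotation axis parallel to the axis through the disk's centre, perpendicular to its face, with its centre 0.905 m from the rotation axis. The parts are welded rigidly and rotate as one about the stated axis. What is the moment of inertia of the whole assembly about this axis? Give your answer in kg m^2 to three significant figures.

Solid sphere: I_cm = (2/5)MR² = (2/5)(5.05)(0.246)² = 0.12224 kg m^2; centre at d = 0.112 m, so I = I_cm + Md² gives I = 0.12224 + (5.05)(0.112)² = 0.18559 kg m^2.
Point mass: I_cm = 0; centre at d = 0.317 m, so I = I_cm + Md² gives I = 0 + (5.2)(0.317)² = 0.52254 kg m^2.
Solid disk: I_cm = (1/2)MR² = (1/2)(2.39)(0.162)² = 0.031362 kg m^2; centre at d = 0.905 m, so I = I_cm + Md² gives I = 0.031362 + (2.39)(0.905)² = 1.9888 kg m^2.
Total I = 0.18559 + 0.52254 + 1.9888 = 2.697 kg m^2.

2.70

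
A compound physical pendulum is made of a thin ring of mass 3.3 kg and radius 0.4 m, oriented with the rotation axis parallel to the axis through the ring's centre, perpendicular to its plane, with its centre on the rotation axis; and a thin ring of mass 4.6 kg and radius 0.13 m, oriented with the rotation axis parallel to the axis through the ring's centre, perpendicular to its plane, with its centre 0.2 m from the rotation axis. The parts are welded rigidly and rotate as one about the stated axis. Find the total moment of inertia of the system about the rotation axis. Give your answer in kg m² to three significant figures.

0.790

Thin ring: I_cm = MR² = (3.3)(0.4)² = 0.528 kg m²; axis through the centre, so I = 0.528 kg m².
Thin ring: I_cm = MR² = (4.6)(0.13)² = 0.07774 kg m²; centre at d = 0.2 m, so I = I_cm + Md² gives I = 0.07774 + (4.6)(0.2)² = 0.26174 kg m².
Total I = 0.528 + 0.26174 = 0.78974 kg m².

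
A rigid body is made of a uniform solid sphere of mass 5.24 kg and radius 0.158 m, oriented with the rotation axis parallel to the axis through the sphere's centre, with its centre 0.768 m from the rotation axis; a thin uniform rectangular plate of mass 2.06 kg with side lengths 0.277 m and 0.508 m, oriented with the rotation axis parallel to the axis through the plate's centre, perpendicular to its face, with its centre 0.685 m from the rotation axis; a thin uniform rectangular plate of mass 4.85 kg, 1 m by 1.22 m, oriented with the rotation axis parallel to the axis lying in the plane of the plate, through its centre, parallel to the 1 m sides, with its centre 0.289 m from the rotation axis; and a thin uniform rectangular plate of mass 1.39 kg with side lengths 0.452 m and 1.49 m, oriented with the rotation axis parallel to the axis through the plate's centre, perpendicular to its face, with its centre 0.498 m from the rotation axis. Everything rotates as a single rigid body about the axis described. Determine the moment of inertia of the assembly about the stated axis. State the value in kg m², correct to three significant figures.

5.80

Solid sphere: I_cm = (2/5)MR² = (2/5)(5.24)(0.158)² = 0.052325 kg m²; centre at d = 0.768 m, so the parallel axis theorem gives I = 0.052325 + (5.24)(0.768)² = 3.143 kg m².
Rectangular plate: I_cm = (1/12)M(a²+b²) = (1/12)(2.06)[(0.277)² + (0.508)²] = 0.057473 kg m²; centre at d = 0.685 m, so the parallel axis theorem gives I = 0.057473 + (2.06)(0.685)² = 1.0241 kg m².
Rectangular plate: I_cm = (1/12)Mb² = (1/12)(4.85)(1.22)² = 0.60156 kg m²; centre at d = 0.289 m, so the parallel axis theorem gives I = 0.60156 + (4.85)(0.289)² = 1.0066 kg m².
Rectangular plate: I_cm = (1/12)M(a²+b²) = (1/12)(1.39)[(0.452)² + (1.49)²] = 0.28083 kg m²; centre at d = 0.498 m, so the parallel axis theorem gives I = 0.28083 + (1.39)(0.498)² = 0.62555 kg m².
Total I = 3.143 + 1.0241 + 1.0066 + 0.62555 = 5.7993 kg m².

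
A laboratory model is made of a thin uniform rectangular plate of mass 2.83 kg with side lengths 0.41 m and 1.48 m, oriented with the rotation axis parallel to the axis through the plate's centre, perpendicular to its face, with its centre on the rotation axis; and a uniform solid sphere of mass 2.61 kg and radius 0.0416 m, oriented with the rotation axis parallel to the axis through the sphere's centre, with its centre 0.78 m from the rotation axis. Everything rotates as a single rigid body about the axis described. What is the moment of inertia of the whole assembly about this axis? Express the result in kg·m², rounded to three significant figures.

2.15

Rectangular plate: I_cm = (1/12)M(a²+b²) = (1/12)(2.83)[(0.41)² + (1.48)²] = 0.55621 kg·m²; axis through the centre, so I = 0.55621 kg·m².
Solid sphere: I_cm = (2/5)MR² = (2/5)(2.61)(0.0416)² = 0.0018067 kg·m²; centre at d = 0.78 m, so I = I_cm + Md² gives I = 0.0018067 + (2.61)(0.78)² = 1.5897 kg·m².
Total I = 0.55621 + 1.5897 = 2.1459 kg·m².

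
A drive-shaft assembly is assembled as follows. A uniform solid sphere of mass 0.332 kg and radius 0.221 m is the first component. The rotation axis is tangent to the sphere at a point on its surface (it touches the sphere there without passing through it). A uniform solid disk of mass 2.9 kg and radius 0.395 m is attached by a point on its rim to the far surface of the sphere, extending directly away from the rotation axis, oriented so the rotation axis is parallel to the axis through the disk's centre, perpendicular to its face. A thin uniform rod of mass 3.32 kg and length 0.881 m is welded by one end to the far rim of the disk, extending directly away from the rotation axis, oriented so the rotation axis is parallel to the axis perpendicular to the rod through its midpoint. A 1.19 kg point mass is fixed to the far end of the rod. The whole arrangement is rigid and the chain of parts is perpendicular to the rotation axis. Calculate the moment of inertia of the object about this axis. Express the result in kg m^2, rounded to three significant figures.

17.1

Solid sphere: I_cm = (2/5)MR² = (2/5)(0.332)(0.221)² = 0.0064861 kg m^2; centre at d = 0.221 m, so the parallel axis theorem gives I = 0.0064861 + (0.332)(0.221)² = 0.022701 kg m^2.
Solid disk: I_cm = (1/2)MR² = (1/2)(2.9)(0.395)² = 0.22624 kg m^2; centre at d = 0.221 + 0.221 + 0.395 = 0.837 m, so the parallel axis theorem gives I = 0.22624 + (2.9)(0.837)² = 2.2579 kg m^2.
Thin rod: I_cm = (1/12)ML² = (1/12)(3.32)(0.881)² = 0.21474 kg m^2; centre at d = 0.221 + 0.221 + 0.395 + 0.395 + 0.4405 = 1.6725 m, so the parallel axis theorem gives I = 0.21474 + (3.32)(1.6725)² = 9.5016 kg m^2.
Point mass: I_cm = 0; centre at d = 0.221 + 0.221 + 0.395 + 0.395 + 0.4405 + 0.4405 = 2.113 m, so the parallel axis theorem gives I = 0 + (1.19)(2.113)² = 5.3131 kg m^2.
Total I = 0.022701 + 2.2579 + 9.5016 + 5.3131 = 17.095 kg m^2.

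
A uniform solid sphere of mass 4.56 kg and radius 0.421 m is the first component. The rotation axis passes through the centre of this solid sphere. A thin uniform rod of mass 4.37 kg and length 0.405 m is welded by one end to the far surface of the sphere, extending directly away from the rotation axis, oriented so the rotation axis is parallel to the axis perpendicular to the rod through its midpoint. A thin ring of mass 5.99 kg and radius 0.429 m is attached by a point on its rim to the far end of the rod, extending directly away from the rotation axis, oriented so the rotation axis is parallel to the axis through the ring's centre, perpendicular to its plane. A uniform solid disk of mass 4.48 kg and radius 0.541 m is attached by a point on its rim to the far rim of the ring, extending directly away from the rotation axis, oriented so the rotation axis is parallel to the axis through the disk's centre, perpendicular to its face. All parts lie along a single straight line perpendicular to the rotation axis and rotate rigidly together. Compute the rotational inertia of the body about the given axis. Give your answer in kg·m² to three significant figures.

35.5

Solid sphere: I_cm = (2/5)MR² = (2/5)(4.56)(0.421)² = 0.32329 kg·m²; axis through the centre, so I = 0.32329 kg·m².
Thin rod: I_cm = (1/12)ML² = (1/12)(4.37)(0.405)² = 0.059732 kg·m²; centre at d = 0.421 + 0.2025 = 0.6235 m, so the parallel axis theorem gives I = 0.059732 + (4.37)(0.6235)² = 1.7586 kg·m².
Thin ring: I_cm = MR² = (5.99)(0.429)² = 1.1024 kg·m²; centre at d = 0.421 + 0.2025 + 0.2025 + 0.429 = 1.255 m, so the parallel axis theorem gives I = 1.1024 + (5.99)(1.255)² = 10.537 kg·m².
Solid disk: I_cm = (1/2)MR² = (1/2)(4.48)(0.541)² = 0.65561 kg·m²; centre at d = 0.421 + 0.2025 + 0.2025 + 0.429 + 0.429 + 0.541 = 2.225 m, so the parallel axis theorem gives I = 0.65561 + (4.48)(2.225)² = 22.834 kg·m².
Total I = 0.32329 + 1.7586 + 10.537 + 22.834 = 35.453 kg·m².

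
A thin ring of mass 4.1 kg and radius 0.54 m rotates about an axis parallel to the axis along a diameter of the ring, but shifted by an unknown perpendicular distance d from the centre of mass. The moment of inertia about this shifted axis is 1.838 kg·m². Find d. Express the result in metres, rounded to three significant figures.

0.550

About the centre-of-mass axis, I_cm = (1/2)MR² = (1/2)(4.1)(0.54)² = 0.59778 kg·m².
Parallel axis theorem: I = I_cm + Md², so Md² = 1.838 − 0.59778 = 1.2402 kg·m².
d = √(1.2402 / 4.1) = 0.54999 m.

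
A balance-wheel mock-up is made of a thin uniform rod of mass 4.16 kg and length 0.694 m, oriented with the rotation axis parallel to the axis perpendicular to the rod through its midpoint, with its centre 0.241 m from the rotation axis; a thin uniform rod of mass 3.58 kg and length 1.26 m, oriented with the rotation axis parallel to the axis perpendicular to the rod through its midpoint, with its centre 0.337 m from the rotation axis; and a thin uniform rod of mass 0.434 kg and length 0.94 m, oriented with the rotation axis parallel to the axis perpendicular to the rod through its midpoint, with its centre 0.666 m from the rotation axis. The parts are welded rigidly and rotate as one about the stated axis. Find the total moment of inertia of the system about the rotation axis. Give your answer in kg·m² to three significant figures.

Thin rod: I_cm = (1/12)ML² = (1/12)(4.16)(0.694)² = 0.16697 kg·m²; centre at d = 0.241 m, so I = I_cm + Md² gives I = 0.16697 + (4.16)(0.241)² = 0.40858 kg·m².
Thin rod: I_cm = (1/12)ML² = (1/12)(3.58)(1.26)² = 0.47363 kg·m²; centre at d = 0.337 m, so I = I_cm + Md² gives I = 0.47363 + (3.58)(0.337)² = 0.88021 kg·m².
Thin rod: I_cm = (1/12)ML² = (1/12)(0.434)(0.94)² = 0.031957 kg·m²; centre at d = 0.666 m, so I = I_cm + Md² gives I = 0.031957 + (0.434)(0.666)² = 0.22446 kg·m².
Total I = 0.40858 + 0.88021 + 0.22446 = 1.5133 kg·m².

1.51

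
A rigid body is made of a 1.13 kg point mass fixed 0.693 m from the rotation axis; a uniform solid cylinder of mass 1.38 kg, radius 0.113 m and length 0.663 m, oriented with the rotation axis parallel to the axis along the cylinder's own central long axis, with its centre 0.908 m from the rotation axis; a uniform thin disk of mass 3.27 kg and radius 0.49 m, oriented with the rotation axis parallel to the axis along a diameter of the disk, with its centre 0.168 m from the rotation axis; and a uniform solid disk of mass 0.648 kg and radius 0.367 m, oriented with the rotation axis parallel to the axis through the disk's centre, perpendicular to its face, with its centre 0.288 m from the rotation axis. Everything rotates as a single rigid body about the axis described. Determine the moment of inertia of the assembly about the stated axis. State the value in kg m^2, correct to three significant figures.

2.08

Point mass: I_cm = 0; centre at d = 0.693 m, so I = I_cm + Md² gives I = 0 + (1.13)(0.693)² = 0.54268 kg m^2.
Solid cylinder: I_cm = (1/2)MR² = (1/2)(1.38)(0.113)² = 0.0088106 kg m^2; centre at d = 0.908 m, so I = I_cm + Md² gives I = 0.0088106 + (1.38)(0.908)² = 1.1466 kg m^2.
Thin disk: I_cm = (1/4)MR² = (1/4)(3.27)(0.49)² = 0.19628 kg m^2; centre at d = 0.168 m, so I = I_cm + Md² gives I = 0.19628 + (3.27)(0.168)² = 0.28857 kg m^2.
Solid disk: I_cm = (1/2)MR² = (1/2)(0.648)(0.367)² = 0.043639 kg m^2; centre at d = 0.288 m, so I = I_cm + Md² gives I = 0.043639 + (0.648)(0.288)² = 0.097387 kg m^2.
Total I = 0.54268 + 1.1466 + 0.28857 + 0.097387 = 2.0752 kg m^2.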